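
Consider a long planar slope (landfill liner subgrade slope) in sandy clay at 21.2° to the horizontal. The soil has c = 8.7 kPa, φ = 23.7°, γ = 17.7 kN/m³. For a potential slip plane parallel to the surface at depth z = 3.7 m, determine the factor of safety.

For an infinite slope with a slip plane parallel to the surface (no pore pressure): FS = [c + γz cos²β tanφ] / [γz sinβ cosβ].
γz = 17.7·3.7 = 65.49 kN/m²
Numerator = 8.7 + 65.49·cos²21.2°·tan23.7° = 8.7 + 65.49·0.8692·0.4390 = 33.689 kPa
Denominator = 65.49·sin21.2°·cos21.2° = 65.49·0.3616·0.9323 = 22.080 kPa
FS = 33.689 / 22.080 = 1.526

FS = 1.53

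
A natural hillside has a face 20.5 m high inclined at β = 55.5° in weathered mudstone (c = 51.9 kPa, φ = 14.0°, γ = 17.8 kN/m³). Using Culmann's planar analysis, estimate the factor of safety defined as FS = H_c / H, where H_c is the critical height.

H_c = (4c/γ) · sinβ cosφ / [1 − cos(β − φ)]
    = (4·51.9/17.8) · sin55.5°·cos14.0° / [1 − cos41.5°]
    = 11.663 · 0.7996 / 0.2510 = 37.15 m
FS = H_c / H = 37.15 / 20.5 = 1.812

FS = 1.81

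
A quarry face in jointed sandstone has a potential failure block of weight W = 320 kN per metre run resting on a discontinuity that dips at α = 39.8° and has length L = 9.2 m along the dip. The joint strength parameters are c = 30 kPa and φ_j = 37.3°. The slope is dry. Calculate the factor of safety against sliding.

FS = 2.26

Resolving the block weight along and normal to the plane and applying the Mohr–Coulomb strength on the joint:
N' = W cosα = 320·cos39.8° = 245.9 kN/m
Driving force T = W sinα = 320·sin39.8° = 204.8 kN/m
Resisting force R = c·L + N'·tanφ_j = 30·9.2 + 245.9·tan37.3° = 276.0 + 187.3 = 463.3 kN/m
FS = R / T = 463.3 / 204.8 = 2.262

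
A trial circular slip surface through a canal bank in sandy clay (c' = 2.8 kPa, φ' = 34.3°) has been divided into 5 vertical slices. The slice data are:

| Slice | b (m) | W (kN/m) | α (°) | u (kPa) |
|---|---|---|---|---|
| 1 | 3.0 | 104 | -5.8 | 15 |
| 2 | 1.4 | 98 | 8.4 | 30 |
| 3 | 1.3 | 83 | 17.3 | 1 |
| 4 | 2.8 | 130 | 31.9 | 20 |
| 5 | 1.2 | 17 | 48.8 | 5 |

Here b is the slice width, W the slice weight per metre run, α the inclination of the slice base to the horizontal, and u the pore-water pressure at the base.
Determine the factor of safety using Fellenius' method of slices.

Ordinary method of slices: FS = Σ[c'·Δl_i + (W_i cosα_i − u_i·Δl_i)·tanφ'] / Σ W_i sinα_i, with Δl_i = b_i / cosα_i.
Slice 1: Δl = 3.0/cos(-5.8°) = 3.015 m; N'_1 = 104·cos(-5.8°) − 15·3.015 = 58.2; c'Δl = 8.44; W sinα = -10.5
Slice 2: Δl = 1.4/cos8.4° = 1.415 m; N'_2 = 98·cos8.4° − 30·1.415 = 54.5; c'Δl = 3.96; W sinα = 14.3
Slice 3: Δl = 1.3/cos17.3° = 1.362 m; N'_3 = 83·cos17.3° − 1·1.362 = 77.9; c'Δl = 3.81; W sinα = 24.7
Slice 4: Δl = 2.8/cos31.9° = 3.298 m; N'_4 = 130·cos31.9° − 20·3.298 = 44.4; c'Δl = 9.23; W sinα = 68.7
Slice 5: Δl = 1.2/cos48.8° = 1.822 m; N'_5 = 17·cos48.8° − 5·1.822 = 2.1; c'Δl = 5.10; W sinα = 12.8
Σc'Δl = 30.6 kN/m; ΣN' = 237.1 kN/m; ΣW sinα = 110.0 kN/m
Resisting = 30.6 + 237.1·tan34.3° = 30.6 + 161.7 = 192.3 kN/m
FS = 192.3 / 110.0 = 1.749

FS = 1.75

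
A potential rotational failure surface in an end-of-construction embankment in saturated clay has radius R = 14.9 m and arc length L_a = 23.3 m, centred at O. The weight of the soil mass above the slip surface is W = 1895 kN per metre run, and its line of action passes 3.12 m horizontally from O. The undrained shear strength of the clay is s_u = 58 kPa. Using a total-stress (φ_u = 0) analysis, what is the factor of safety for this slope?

Taking moments about the centre O, the resisting moment is provided by the undrained shear strength acting along the arc:
M_R = s_u·L_a·R = 58·23.30·14.9 = 20135.9 kN·m/m
M_D = W·d = 1895·3.12 = 5912.4 kN·m/m
FS = M_R / M_D = 20135.9 / 5912.4 = 3.406

FS = 3.41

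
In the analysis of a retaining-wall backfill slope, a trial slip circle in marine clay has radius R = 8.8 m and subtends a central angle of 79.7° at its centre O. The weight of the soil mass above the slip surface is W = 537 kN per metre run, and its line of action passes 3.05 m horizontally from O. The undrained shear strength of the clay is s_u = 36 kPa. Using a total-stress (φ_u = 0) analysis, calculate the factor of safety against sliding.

Taking moments about the centre O, the resisting moment is provided by the undrained shear strength acting along the arc:
Arc length L_a = R·θ = 8.8·(79.7°·π/180) = 8.8·1.3910 = 12.24 m
M_R = s_u·L_a·R = 36·12.24·8.8 = 3878.0 kN·m/m
M_D = W·d = 537·3.05 = 1637.8 kN·m/m
FS = M_R / M_D = 3878.0 / 1637.8 = 2.368

FS = 2.37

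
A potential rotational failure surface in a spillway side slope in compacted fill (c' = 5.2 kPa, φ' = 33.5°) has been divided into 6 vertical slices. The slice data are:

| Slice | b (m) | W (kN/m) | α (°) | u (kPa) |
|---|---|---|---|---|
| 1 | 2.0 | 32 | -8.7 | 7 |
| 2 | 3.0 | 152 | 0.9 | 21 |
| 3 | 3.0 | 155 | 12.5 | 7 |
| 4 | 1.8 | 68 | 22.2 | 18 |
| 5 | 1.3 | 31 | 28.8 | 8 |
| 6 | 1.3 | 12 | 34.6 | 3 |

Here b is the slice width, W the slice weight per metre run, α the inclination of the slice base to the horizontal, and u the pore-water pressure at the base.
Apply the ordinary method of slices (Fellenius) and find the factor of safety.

Ordinary method of slices: FS = Σ[c'·Δl_i + (W_i cosα_i − u_i·Δl_i)·tanφ'] / Σ W_i sinα_i, with Δl_i = b_i / cosα_i.
Slice 1: Δl = 2.0/cos(-8.7°) = 2.023 m; N'_1 = 32·cos(-8.7°) − 7·2.023 = 17.5; c'Δl = 10.52; W sinα = -4.8
Slice 2: Δl = 3.0/cos0.9° = 3.000 m; N'_2 = 152·cos0.9° − 21·3.000 = 89.0; c'Δl = 15.60; W sinα = 2.4
Slice 3: Δl = 3.0/cos12.5° = 3.073 m; N'_3 = 155·cos12.5° − 7·3.073 = 129.8; c'Δl = 15.98; W sinα = 33.5
Slice 4: Δl = 1.8/cos22.2° = 1.944 m; N'_4 = 68·cos22.2° − 18·1.944 = 28.0; c'Δl = 10.11; W sinα = 25.7
Slice 5: Δl = 1.3/cos28.8° = 1.483 m; N'_5 = 31·cos28.8° − 8·1.483 = 15.3; c'Δl = 7.71; W sinα = 14.9
Slice 6: Δl = 1.3/cos34.6° = 1.579 m; N'_6 = 12·cos34.6° − 3·1.579 = 5.1; c'Δl = 8.21; W sinα = 6.8
Σc'Δl = 68.1 kN/m; ΣN' = 284.7 kN/m; ΣW sinα = 78.5 kN/m
Resisting = 68.1 + 284.7·tan33.5° = 68.1 + 188.4 = 256.6 kN/m
FS = 256.6 / 78.5 = 3.267

FS = 3.27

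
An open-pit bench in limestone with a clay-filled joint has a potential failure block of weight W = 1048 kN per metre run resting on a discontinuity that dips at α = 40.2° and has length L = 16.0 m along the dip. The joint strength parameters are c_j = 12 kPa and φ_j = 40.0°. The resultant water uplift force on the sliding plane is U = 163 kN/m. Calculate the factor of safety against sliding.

FS = 1.07

Resolving the block weight along and normal to the plane and applying the Mohr–Coulomb strength on the joint:
N' = W cosα − U = 1048·cos40.2° − 163 = 637.5 kN/m
Driving force T = W sinα = 1048·sin40.2° = 676.4 kN/m
Resisting force R = c_j·L + N'·tanφ_j = 12·16.0 + 637.5·tan40.0° = 192.0 + 534.9 = 726.9 kN/m
FS = R / T = 726.9 / 676.4 = 1.075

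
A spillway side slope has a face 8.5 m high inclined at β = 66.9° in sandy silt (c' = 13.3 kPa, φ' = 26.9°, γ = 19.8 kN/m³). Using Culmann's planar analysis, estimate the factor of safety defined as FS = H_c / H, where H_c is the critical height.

FS = 1.11

H_c = (4c'/γ) · sinβ cosφ' / [1 − cos(β − φ')]
    = (4·13.3/19.8) · sin66.9°·cos26.9° / [1 − cos40.0°]
    = 2.687 · 0.8203 / 0.2340 = 9.42 m
FS = H_c / H = 9.42 / 8.5 = 1.108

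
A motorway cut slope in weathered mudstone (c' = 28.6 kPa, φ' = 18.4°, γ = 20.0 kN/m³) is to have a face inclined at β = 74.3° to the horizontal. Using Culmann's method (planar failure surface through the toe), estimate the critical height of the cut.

H_c = 11.89 m

Culmann's analysis gives the critical failure plane at α_cr = (β + φ')/2 = (74.3 + 18.4)/2 = 46.3°, and the critical height
H_c = (4c'/γ) · sinβ cosφ' / [1 − cos(β − φ')]
    = (4·28.6/20.0) · sin74.3°·cos18.4° / [1 − cos(55.9°)]
    = 5.720 · 0.9627·0.9489 / [1 − 0.5606]
    = 5.720 · 0.9135 / 0.4394
    = 11.89 m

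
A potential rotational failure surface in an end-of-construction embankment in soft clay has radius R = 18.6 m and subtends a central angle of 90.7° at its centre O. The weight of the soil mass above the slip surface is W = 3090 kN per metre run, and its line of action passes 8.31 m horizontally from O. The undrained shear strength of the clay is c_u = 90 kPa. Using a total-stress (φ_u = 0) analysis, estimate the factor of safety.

Taking moments about the centre O, the resisting moment is provided by the undrained shear strength acting along the arc:
Arc length L_a = R·θ = 18.6·(90.7°·π/180) = 18.6·1.5830 = 29.44 m
M_R = c_u·L_a·R = 90·29.44·18.6 = 49289.3 kN·m/m
M_D = W·d = 3090·8.31 = 25677.9 kN·m/m
FS = M_R / M_D = 49289.3 / 25677.9 = 1.920

FS = 1.92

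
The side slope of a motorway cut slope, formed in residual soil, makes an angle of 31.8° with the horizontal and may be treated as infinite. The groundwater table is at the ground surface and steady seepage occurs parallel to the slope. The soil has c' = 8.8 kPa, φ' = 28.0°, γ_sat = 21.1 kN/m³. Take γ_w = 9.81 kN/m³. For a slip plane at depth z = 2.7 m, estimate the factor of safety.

With seepage parallel to the slope and the water table at the surface, the effective normal stress on the slip plane uses the buoyant unit weight γ' = γ_sat − γ_w while the driving shear stress uses γ_sat:
FS = [c' + γ' z cos²β tanφ'] / [γ_sat z sinβ cosβ]
γ' = 21.1 − 9.81 = 11.29 kN/m³
Numerator = 8.8 + 11.29·2.7·cos²31.8°·tan28.0° = 8.8 + 11.29·2.7·0.7223·0.5317 = 20.507 kPa
Denominator = 21.1·2.7·sin31.8°·cos31.8° = 21.1·2.7·0.5270·0.8499 = 25.514 kPa
FS = 20.507 / 25.514 = 0.804

FS = 0.80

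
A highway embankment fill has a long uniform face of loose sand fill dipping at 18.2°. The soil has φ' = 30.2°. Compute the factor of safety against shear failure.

For a dry cohesionless infinite slope the factor of safety is FS = tanφ' / tanβ.
FS = tan30.2° / tan18.2° = 0.5820 / 0.3288 = 1.770

FS = 1.77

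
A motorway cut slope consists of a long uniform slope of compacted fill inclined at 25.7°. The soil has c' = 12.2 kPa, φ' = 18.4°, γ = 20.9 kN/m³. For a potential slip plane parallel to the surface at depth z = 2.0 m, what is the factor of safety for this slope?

FS = 1.44

For an infinite slope with a slip plane parallel to the surface (no pore pressure): FS = [c' + γz cos²β tanφ'] / [γz sinβ cosβ].
γz = 20.9·2.0 = 41.80 kN/m²
Numerator = 12.2 + 41.80·cos²25.7°·tan18.4° = 12.2 + 41.80·0.8119·0.3327 = 23.490 kPa
Denominator = 41.80·sin25.7°·cos25.7° = 41.80·0.4337·0.9011 = 16.334 kPa
FS = 23.490 / 16.334 = 1.438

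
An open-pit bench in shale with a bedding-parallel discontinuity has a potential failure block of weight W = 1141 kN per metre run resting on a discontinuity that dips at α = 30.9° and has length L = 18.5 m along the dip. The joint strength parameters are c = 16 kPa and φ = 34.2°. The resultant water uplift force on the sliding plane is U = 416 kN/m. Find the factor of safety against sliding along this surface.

Resolving the block weight along and normal to the plane and applying the Mohr–Coulomb strength on the joint:
N' = W cosα − U = 1141·cos30.9° − 416 = 563.1 kN/m
Driving force T = W sinα = 1141·sin30.9° = 586.0 kN/m
Resisting force R = c·L + N'·tanφ = 16·18.5 + 563.1·tan34.2° = 296.0 + 382.6 = 678.6 kN/m
FS = R / T = 678.6 / 586.0 = 1.158

FS = 1.16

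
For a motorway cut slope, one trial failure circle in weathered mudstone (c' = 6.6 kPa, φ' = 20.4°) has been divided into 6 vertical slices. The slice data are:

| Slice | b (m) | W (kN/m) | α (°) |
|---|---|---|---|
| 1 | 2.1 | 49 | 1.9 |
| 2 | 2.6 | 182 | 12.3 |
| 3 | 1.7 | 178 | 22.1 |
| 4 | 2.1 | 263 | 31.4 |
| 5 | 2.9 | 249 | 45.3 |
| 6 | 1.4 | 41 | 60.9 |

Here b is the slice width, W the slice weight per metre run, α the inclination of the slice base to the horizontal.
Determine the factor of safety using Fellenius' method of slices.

FS = 0.89

Ordinary method of slices: FS = Σ[c'·Δl_i + (W_i cosα_i)·tanφ'] / Σ W_i sinα_i, with Δl_i = b_i / cosα_i.
Slice 1: Δl = 2.1/cos1.9° = 2.101 m; N'_1 = 49·cos1.9° = 49.0; c'Δl = 13.87; W sinα = 1.6
Slice 2: Δl = 2.6/cos12.3° = 2.661 m; N'_2 = 182·cos12.3° = 177.8; c'Δl = 17.56; W sinα = 38.8
Slice 3: Δl = 1.7/cos22.1° = 1.835 m; N'_3 = 178·cos22.1° = 164.9; c'Δl = 12.11; W sinα = 67.0
Slice 4: Δl = 2.1/cos31.4° = 2.460 m; N'_4 = 263·cos31.4° = 224.5; c'Δl = 16.24; W sinα = 137.0
Slice 5: Δl = 2.9/cos45.3° = 4.123 m; N'_5 = 249·cos45.3° = 175.1; c'Δl = 27.21; W sinα = 177.0
Slice 6: Δl = 1.4/cos60.9° = 2.879 m; N'_6 = 41·cos60.9° = 19.9; c'Δl = 19.00; W sinα = 35.8
Σc'Δl = 106.0 kN/m; ΣN' = 811.3 kN/m; ΣW sinα = 457.2 kN/m
Resisting = 106.0 + 811.3·tan20.4° = 106.0 + 301.7 = 407.7 kN/m
FS = 407.7 / 457.2 = 0.892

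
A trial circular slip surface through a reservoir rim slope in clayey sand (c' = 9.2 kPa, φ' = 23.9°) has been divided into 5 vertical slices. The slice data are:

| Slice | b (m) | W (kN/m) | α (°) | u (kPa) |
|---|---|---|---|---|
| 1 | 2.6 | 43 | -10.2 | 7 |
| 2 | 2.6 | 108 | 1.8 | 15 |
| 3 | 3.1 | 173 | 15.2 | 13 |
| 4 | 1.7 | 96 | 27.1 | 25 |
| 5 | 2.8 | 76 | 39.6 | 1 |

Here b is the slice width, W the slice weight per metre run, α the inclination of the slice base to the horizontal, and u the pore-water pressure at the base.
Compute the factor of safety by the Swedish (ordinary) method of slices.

Ordinary method of slices: FS = Σ[c'·Δl_i + (W_i cosα_i − u_i·Δl_i)·tanφ'] / Σ W_i sinα_i, with Δl_i = b_i / cosα_i.
Slice 1: Δl = 2.6/cos(-10.2°) = 2.642 m; N'_1 = 43·cos(-10.2°) − 7·2.642 = 23.8; c'Δl = 24.30; W sinα = -7.6
Slice 2: Δl = 2.6/cos1.8° = 2.601 m; N'_2 = 108·cos1.8° − 15·2.601 = 68.9; c'Δl = 23.93; W sinα = 3.4
Slice 3: Δl = 3.1/cos15.2° = 3.212 m; N'_3 = 173·cos15.2° − 13·3.212 = 125.2; c'Δl = 29.55; W sinα = 45.4
Slice 4: Δl = 1.7/cos27.1° = 1.910 m; N'_4 = 96·cos27.1° − 25·1.910 = 37.7; c'Δl = 17.57; W sinα = 43.7
Slice 5: Δl = 2.8/cos39.6° = 3.634 m; N'_5 = 76·cos39.6° − 1·3.634 = 54.9; c'Δl = 33.43; W sinα = 48.4
Σc'Δl = 128.8 kN/m; ΣN' = 310.6 kN/m; ΣW sinα = 133.3 kN/m
Resisting = 128.8 + 310.6·tan23.9° = 128.8 + 137.6 = 266.4 kN/m
FS = 266.4 / 133.3 = 1.998

FS = 2.00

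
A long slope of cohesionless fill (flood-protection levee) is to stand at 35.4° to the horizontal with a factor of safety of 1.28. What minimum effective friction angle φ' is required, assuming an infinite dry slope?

FS = tanφ'/tanβ ⇒ tanφ' = FS · tanβ = 1.28 · tan35.4° = 0.9096
φ' = arctan(0.9096) = 42.29°

φ' = 42.3°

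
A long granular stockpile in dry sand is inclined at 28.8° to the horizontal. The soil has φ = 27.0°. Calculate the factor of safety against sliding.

For a dry cohesionless infinite slope the factor of safety is FS = tanφ / tanβ.
FS = tan27.0° / tan28.8° = 0.5095 / 0.5498 = 0.927

FS = 0.93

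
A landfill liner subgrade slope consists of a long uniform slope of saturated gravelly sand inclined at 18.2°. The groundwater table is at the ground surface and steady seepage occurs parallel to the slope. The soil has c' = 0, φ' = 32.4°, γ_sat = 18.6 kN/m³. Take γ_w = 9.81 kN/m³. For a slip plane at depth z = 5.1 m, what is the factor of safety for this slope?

FS = 0.91

With seepage parallel to the slope and the water table at the surface, the effective normal stress on the slip plane uses the buoyant unit weight γ' = γ_sat − γ_w while the driving shear stress uses γ_sat:
FS = [c' + γ' z cos²β tanφ'] / [γ_sat z sinβ cosβ]
(For c' = 0 this reduces to FS = (γ'/γ_sat)·tanφ'/tanβ.)
γ' = 18.6 − 9.81 = 8.79 kN/m³
Numerator = 0.0 + 8.79·5.1·cos²18.2°·tan32.4° = 0.0 + 8.79·5.1·0.9024·0.6346 = 25.674 kPa
Denominator = 18.6·5.1·sin18.2°·cos18.2° = 18.6·5.1·0.3123·0.9500 = 28.146 kPa
FS = 25.674 / 28.146 = 0.912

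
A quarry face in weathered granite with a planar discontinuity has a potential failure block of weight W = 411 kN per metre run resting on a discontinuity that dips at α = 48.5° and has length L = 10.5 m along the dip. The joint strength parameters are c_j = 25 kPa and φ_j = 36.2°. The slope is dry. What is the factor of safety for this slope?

FS = 1.50

Resolving the block weight along and normal to the plane and applying the Mohr–Coulomb strength on the joint:
N' = W cosα = 411·cos48.5° = 272.3 kN/m
Driving force T = W sinα = 411·sin48.5° = 307.8 kN/m
Resisting force R = c_j·L + N'·tanφ_j = 25·10.5 + 272.3·tan36.2° = 262.5 + 199.3 = 461.8 kN/m
FS = R / T = 461.8 / 307.8 = 1.500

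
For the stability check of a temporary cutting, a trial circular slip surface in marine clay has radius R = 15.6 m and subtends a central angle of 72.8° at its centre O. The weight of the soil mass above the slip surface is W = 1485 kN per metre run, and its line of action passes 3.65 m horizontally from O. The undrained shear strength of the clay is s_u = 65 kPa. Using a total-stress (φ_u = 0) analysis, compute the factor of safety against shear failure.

Taking moments about the centre O, the resisting moment is provided by the undrained shear strength acting along the arc:
Arc length L_a = R·θ = 15.6·(72.8°·π/180) = 15.6·1.2706 = 19.82 m
M_R = s_u·L_a·R = 65·19.82·15.6 = 20098.9 kN·m/m
M_D = W·d = 1485·3.65 = 5420.2 kN·m/m
FS = M_R / M_D = 20098.9 / 5420.2 = 3.708

FS = 3.71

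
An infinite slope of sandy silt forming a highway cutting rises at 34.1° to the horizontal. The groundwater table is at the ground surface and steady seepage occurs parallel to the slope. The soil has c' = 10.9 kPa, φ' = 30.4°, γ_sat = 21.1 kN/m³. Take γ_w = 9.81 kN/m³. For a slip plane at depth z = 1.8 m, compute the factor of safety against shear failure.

With seepage parallel to the slope and the water table at the surface, the effective normal stress on the slip plane uses the buoyant unit weight γ' = γ_sat − γ_w while the driving shear stress uses γ_sat:
FS = [c' + γ' z cos²β tanφ'] / [γ_sat z sinβ cosβ]
γ' = 21.1 − 9.81 = 11.29 kN/m³
Numerator = 10.9 + 11.29·1.8·cos²34.1°·tan30.4° = 10.9 + 11.29·1.8·0.6857·0.5867 = 19.075 kPa
Denominator = 21.1·1.8·sin34.1°·cos34.1° = 21.1·1.8·0.5606·0.8281 = 17.632 kPa
FS = 19.075 / 17.632 = 1.082

FS = 1.08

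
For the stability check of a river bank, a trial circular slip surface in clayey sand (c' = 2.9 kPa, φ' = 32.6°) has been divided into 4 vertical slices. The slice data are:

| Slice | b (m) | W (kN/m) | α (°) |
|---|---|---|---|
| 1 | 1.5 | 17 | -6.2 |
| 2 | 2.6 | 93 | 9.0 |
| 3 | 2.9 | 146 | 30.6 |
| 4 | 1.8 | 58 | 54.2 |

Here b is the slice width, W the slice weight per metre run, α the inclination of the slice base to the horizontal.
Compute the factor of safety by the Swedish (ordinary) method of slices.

FS = 1.51

Ordinary method of slices: FS = Σ[c'·Δl_i + (W_i cosα_i)·tanφ'] / Σ W_i sinα_i, with Δl_i = b_i / cosα_i.
Slice 1: Δl = 1.5/cos(-6.2°) = 1.509 m; N'_1 = 17·cos(-6.2°) = 16.9; c'Δl = 4.38; W sinα = -1.8
Slice 2: Δl = 2.6/cos9.0° = 2.632 m; N'_2 = 93·cos9.0° = 91.9; c'Δl = 7.63; W sinα = 14.5
Slice 3: Δl = 2.9/cos30.6° = 3.369 m; N'_3 = 146·cos30.6° = 125.7; c'Δl = 9.77; W sinα = 74.3
Slice 4: Δl = 1.8/cos54.2° = 3.077 m; N'_4 = 58·cos54.2° = 33.9; c'Δl = 8.92; W sinα = 47.0
Σc'Δl = 30.7 kN/m; ΣN' = 268.4 kN/m; ΣW sinα = 134.1 kN/m
Resisting = 30.7 + 268.4·tan32.6° = 30.7 + 171.6 = 202.3 kN/m
FS = 202.3 / 134.1 = 1.509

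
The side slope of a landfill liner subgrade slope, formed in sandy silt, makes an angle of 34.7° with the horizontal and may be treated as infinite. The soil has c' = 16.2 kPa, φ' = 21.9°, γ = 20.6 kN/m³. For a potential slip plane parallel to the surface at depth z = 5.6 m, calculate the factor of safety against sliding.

FS = 0.88

For an infinite slope with a slip plane parallel to the surface (no pore pressure): FS = [c' + γz cos²β tanφ'] / [γz sinβ cosβ].
γz = 20.6·5.6 = 115.36 kN/m²
Numerator = 16.2 + 115.36·cos²34.7°·tan21.9° = 16.2 + 115.36·0.6759·0.4020 = 47.545 kPa
Denominator = 115.36·sin34.7°·cos34.7° = 115.36·0.5693·0.8221 = 53.992 kPa
FS = 47.545 / 53.992 = 0.881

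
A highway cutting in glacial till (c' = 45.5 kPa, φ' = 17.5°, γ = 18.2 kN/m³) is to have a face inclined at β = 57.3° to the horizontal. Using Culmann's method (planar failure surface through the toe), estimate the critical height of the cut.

Culmann's analysis gives the critical failure plane at α_cr = (β + φ')/2 = (57.3 + 17.5)/2 = 37.4°, and the critical height
H_c = (4c'/γ) · sinβ cosφ' / [1 − cos(β − φ')]
    = (4·45.5/18.2) · sin57.3°·cos17.5° / [1 − cos(39.8°)]
    = 10.000 · 0.8415·0.9537 / [1 − 0.7683]
    = 10.000 · 0.8026 / 0.2317
    = 34.64 m

H_c = 34.64 m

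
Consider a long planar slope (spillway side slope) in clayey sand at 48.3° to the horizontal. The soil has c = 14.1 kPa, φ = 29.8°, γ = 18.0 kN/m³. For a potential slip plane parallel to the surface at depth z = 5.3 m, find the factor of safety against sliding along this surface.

For an infinite slope with a slip plane parallel to the surface (no pore pressure): FS = [c + γz cos²β tanφ] / [γz sinβ cosβ].
γz = 18.0·5.3 = 95.40 kN/m²
Numerator = 14.1 + 95.40·cos²48.3°·tan29.8° = 14.1 + 95.40·0.4425·0.5727 = 38.278 kPa
Denominator = 95.40·sin48.3°·cos48.3° = 95.40·0.7466·0.6652 = 47.384 kPa
FS = 38.278 / 47.384 = 0.808

FS = 0.81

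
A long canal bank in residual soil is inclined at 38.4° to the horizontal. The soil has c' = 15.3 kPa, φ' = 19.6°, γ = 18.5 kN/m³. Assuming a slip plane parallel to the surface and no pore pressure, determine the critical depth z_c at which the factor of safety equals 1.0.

z_c = 3.08 m

Setting FS = 1.00 in FS = [c' + γz cos²β tanφ'] / [γz sinβ cosβ] and solving for z:
z = c' / [γ cosβ (FS·sinβ − cosβ·tanφ')]
  = 15.3 / [18.5·cos38.4°·(1.00·sin38.4° − cos38.4°·tan19.6°)]
  = 15.3 / [18.5·0.7837·(1.00·0.6211 − 0.7837·0.3561)]
  = 15.3 / 4.9597 = 3.085 m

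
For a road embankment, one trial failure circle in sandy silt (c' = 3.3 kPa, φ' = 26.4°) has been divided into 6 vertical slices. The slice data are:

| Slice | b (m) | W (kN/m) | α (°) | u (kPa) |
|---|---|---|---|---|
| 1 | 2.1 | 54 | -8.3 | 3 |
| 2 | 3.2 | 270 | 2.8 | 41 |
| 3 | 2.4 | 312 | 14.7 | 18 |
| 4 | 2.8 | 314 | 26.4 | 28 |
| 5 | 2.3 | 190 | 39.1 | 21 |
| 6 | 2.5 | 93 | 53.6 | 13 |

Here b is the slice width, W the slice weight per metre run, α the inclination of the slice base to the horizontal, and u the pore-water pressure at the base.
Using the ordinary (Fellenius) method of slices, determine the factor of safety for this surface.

Ordinary method of slices: FS = Σ[c'·Δl_i + (W_i cosα_i − u_i·Δl_i)·tanφ'] / Σ W_i sinα_i, with Δl_i = b_i / cosα_i.
Slice 1: Δl = 2.1/cos(-8.3°) = 2.122 m; N'_1 = 54·cos(-8.3°) − 3·2.122 = 47.1; c'Δl = 7.00; W sinα = -7.8
Slice 2: Δl = 3.2/cos2.8° = 3.204 m; N'_2 = 270·cos2.8° − 41·3.204 = 138.3; c'Δl = 10.57; W sinα = 13.2
Slice 3: Δl = 2.4/cos14.7° = 2.481 m; N'_3 = 312·cos14.7° − 18·2.481 = 257.1; c'Δl = 8.19; W sinα = 79.2
Slice 4: Δl = 2.8/cos26.4° = 3.126 m; N'_4 = 314·cos26.4° − 28·3.126 = 193.7; c'Δl = 10.32; W sinα = 139.6
Slice 5: Δl = 2.3/cos39.1° = 2.964 m; N'_5 = 190·cos39.1° − 21·2.964 = 85.2; c'Δl = 9.78; W sinα = 119.8
Slice 6: Δl = 2.5/cos53.6° = 4.213 m; N'_6 = 93·cos53.6° − 13·4.213 = 0.4; c'Δl = 13.90; W sinα = 74.9
Σc'Δl = 59.8 kN/m; ΣN' = 721.9 kN/m; ΣW sinα = 418.9 kN/m
Resisting = 59.8 + 721.9·tan26.4° = 59.8 + 358.3 = 418.1 kN/m
FS = 418.1 / 418.9 = 0.998

FS = 1.00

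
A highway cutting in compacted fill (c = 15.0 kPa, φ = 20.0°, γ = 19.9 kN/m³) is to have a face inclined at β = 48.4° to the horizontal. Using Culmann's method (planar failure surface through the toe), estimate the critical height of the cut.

Culmann's analysis gives the critical failure plane at α_cr = (β + φ)/2 = (48.4 + 20.0)/2 = 34.2°, and the critical height
H_c = (4c/γ) · sinβ cosφ / [1 − cos(β − φ)]
    = (4·15.0/19.9) · sin48.4°·cos20.0° / [1 − cos(28.4°)]
    = 3.015 · 0.7478·0.9397 / [1 − 0.8796]
    = 3.015 · 0.7027 / 0.1204
    = 17.60 m

H_c = 17.60 m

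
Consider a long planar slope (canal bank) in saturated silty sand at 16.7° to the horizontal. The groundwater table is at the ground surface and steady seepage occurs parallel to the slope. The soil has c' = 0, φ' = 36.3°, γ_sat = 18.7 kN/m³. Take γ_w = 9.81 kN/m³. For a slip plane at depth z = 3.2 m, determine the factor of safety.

FS = 1.16

With seepage parallel to the slope and the water table at the surface, the effective normal stress on the slip plane uses the buoyant unit weight γ' = γ_sat − γ_w while the driving shear stress uses γ_sat:
FS = [c' + γ' z cos²β tanφ'] / [γ_sat z sinβ cosβ]
(For c' = 0 this reduces to FS = (γ'/γ_sat)·tanφ'/tanβ.)
γ' = 18.7 − 9.81 = 8.89 kN/m³
Numerator = 0.0 + 8.89·3.2·cos²16.7°·tan36.3° = 0.0 + 8.89·3.2·0.9174·0.7346 = 19.172 kPa
Denominator = 18.7·3.2·sin16.7°·cos16.7° = 18.7·3.2·0.2874·0.9578 = 16.470 kPa
FS = 19.172 / 16.470 = 1.164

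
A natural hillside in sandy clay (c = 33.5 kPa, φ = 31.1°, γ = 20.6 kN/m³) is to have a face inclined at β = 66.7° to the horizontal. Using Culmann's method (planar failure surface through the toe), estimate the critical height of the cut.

H_c = 27.37 m

Culmann's analysis gives the critical failure plane at α_cr = (β + φ)/2 = (66.7 + 31.1)/2 = 48.9°, and the critical height
H_c = (4c/γ) · sinβ cosφ / [1 − cos(β − φ)]
    = (4·33.5/20.6) · sin66.7°·cos31.1° / [1 − cos(35.6°)]
    = 6.505 · 0.9184·0.8563 / [1 − 0.8131]
    = 6.505 · 0.7864 / 0.1869
    = 27.37 m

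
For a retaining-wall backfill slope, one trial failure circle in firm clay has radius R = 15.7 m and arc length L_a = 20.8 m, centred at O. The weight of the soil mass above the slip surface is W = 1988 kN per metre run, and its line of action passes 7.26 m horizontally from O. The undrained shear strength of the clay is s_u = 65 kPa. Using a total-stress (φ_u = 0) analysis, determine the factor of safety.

FS = 1.47

Taking moments about the centre O, the resisting moment is provided by the undrained shear strength acting along the arc:
M_R = s_u·L_a·R = 65·20.80·15.7 = 21226.4 kN·m/m
M_D = W·d = 1988·7.26 = 14432.9 kN·m/m
FS = M_R / M_D = 21226.4 / 14432.9 = 1.471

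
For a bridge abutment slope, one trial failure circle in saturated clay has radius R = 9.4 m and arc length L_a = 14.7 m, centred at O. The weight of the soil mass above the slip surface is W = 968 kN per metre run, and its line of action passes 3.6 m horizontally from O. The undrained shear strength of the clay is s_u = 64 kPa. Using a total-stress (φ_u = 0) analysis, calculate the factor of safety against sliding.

Taking moments about the centre O, the resisting moment is provided by the undrained shear strength acting along the arc:
M_R = s_u·L_a·R = 64·14.70·9.4 = 8843.5 kN·m/m
M_D = W·d = 968·3.6 = 3484.8 kN·m/m
FS = M_R / M_D = 8843.5 / 3484.8 = 2.538

FS = 2.54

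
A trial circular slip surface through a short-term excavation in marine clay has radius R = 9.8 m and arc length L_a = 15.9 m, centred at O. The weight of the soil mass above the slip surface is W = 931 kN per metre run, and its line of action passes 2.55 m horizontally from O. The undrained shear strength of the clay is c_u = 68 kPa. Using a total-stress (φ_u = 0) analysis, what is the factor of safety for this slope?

FS = 4.46

Taking moments about the centre O, the resisting moment is provided by the undrained shear strength acting along the arc:
M_R = c_u·L_a·R = 68·15.90·9.8 = 10595.8 kN·m/m
M_D = W·d = 931·2.55 = 2374.0 kN·m/m
FS = M_R / M_D = 10595.8 / 2374.0 = 4.463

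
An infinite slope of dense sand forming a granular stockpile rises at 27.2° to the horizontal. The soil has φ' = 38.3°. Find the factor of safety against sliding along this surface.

For a dry cohesionless infinite slope the factor of safety is FS = tanφ' / tanβ.
FS = tan38.3° / tan27.2° = 0.7898 / 0.5139 = 1.537

FS = 1.54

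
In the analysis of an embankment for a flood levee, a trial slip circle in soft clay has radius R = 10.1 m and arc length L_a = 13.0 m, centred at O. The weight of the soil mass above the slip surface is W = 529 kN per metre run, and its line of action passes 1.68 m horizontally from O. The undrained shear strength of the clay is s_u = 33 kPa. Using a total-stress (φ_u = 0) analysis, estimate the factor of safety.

FS = 4.88

Taking moments about the centre O, the resisting moment is provided by the undrained shear strength acting along the arc:
M_R = s_u·L_a·R = 33·13.00·10.1 = 4332.9 kN·m/m
M_D = W·d = 529·1.68 = 888.7 kN·m/m
FS = M_R / M_D = 4332.9 / 888.7 = 4.875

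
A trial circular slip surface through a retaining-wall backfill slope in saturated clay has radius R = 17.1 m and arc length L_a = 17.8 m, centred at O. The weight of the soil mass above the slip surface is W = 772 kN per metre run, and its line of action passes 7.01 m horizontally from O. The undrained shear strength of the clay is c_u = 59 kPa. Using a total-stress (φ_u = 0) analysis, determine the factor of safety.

Taking moments about the centre O, the resisting moment is provided by the undrained shear strength acting along the arc:
M_R = c_u·L_a·R = 59·17.80·17.1 = 17958.4 kN·m/m
M_D = W·d = 772·7.01 = 5411.7 kN·m/m
FS = M_R / M_D = 17958.4 / 5411.7 = 3.318

FS = 3.32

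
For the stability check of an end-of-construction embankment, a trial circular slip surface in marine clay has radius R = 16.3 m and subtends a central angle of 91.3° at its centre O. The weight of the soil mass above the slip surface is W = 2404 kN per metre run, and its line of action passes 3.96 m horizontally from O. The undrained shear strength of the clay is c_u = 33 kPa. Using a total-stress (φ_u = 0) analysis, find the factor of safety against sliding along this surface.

Taking moments about the centre O, the resisting moment is provided by the undrained shear strength acting along the arc:
Arc length L_a = R·θ = 16.3·(91.3°·π/180) = 16.3·1.5935 = 25.97 m
M_R = c_u·L_a·R = 33·25.97·16.3 = 13971.3 kN·m/m
M_D = W·d = 2404·3.96 = 9519.8 kN·m/m
FS = M_R / M_D = 13971.3 / 9519.8 = 1.468

FS = 1.47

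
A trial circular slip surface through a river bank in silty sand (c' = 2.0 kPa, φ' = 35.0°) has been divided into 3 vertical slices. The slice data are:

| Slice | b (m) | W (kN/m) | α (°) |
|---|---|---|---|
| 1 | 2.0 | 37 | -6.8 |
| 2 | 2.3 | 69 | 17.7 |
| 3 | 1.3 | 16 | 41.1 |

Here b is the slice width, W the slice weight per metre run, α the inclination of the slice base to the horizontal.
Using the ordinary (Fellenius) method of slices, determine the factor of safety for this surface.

FS = 3.41

Ordinary method of slices: FS = Σ[c'·Δl_i + (W_i cosα_i)·tanφ'] / Σ W_i sinα_i, with Δl_i = b_i / cosα_i.
Slice 1: Δl = 2.0/cos(-6.8°) = 2.014 m; N'_1 = 37·cos(-6.8°) = 36.7; c'Δl = 4.03; W sinα = -4.4
Slice 2: Δl = 2.3/cos17.7° = 2.414 m; N'_2 = 69·cos17.7° = 65.7; c'Δl = 4.83; W sinα = 21.0
Slice 3: Δl = 1.3/cos41.1° = 1.725 m; N'_3 = 16·cos41.1° = 12.1; c'Δl = 3.45; W sinα = 10.5
Σc'Δl = 12.3 kN/m; ΣN' = 114.5 kN/m; ΣW sinα = 27.1 kN/m
Resisting = 12.3 + 114.5·tan35.0° = 12.3 + 80.2 = 92.5 kN/m
FS = 92.5 / 27.1 = 3.411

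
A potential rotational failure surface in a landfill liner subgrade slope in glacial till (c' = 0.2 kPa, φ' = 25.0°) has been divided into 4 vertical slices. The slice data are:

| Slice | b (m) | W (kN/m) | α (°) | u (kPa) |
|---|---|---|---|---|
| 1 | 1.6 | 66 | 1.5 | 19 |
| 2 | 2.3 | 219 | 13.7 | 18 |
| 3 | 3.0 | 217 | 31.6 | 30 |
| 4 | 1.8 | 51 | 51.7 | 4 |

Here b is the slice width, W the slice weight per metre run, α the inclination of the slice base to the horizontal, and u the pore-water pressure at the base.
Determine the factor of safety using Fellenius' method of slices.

FS = 0.70

Ordinary method of slices: FS = Σ[c'·Δl_i + (W_i cosα_i − u_i·Δl_i)·tanφ'] / Σ W_i sinα_i, with Δl_i = b_i / cosα_i.
Slice 1: Δl = 1.6/cos1.5° = 1.601 m; N'_1 = 66·cos1.5° − 19·1.601 = 35.6; c'Δl = 0.32; W sinα = 1.7
Slice 2: Δl = 2.3/cos13.7° = 2.367 m; N'_2 = 219·cos13.7° − 18·2.367 = 170.2; c'Δl = 0.47; W sinα = 51.9
Slice 3: Δl = 3.0/cos31.6° = 3.522 m; N'_3 = 217·cos31.6° − 30·3.522 = 79.2; c'Δl = 0.70; W sinα = 113.7
Slice 4: Δl = 1.8/cos51.7° = 2.904 m; N'_4 = 51·cos51.7° − 4·2.904 = 20.0; c'Δl = 0.58; W sinα = 40.0
Σc'Δl = 2.1 kN/m; ΣN' = 304.9 kN/m; ΣW sinα = 207.3 kN/m
Resisting = 2.1 + 304.9·tan25.0° = 2.1 + 142.2 = 144.2 kN/m
FS = 144.2 / 207.3 = 0.696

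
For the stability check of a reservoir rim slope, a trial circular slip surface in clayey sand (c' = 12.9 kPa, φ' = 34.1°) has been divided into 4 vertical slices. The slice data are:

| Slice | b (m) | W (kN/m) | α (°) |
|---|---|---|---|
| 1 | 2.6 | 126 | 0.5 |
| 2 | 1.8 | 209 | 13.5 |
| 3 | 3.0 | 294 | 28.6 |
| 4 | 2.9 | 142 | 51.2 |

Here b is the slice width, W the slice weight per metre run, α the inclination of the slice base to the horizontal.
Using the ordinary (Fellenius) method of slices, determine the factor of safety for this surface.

FS = 2.05

Ordinary method of slices: FS = Σ[c'·Δl_i + (W_i cosα_i)·tanφ'] / Σ W_i sinα_i, with Δl_i = b_i / cosα_i.
Slice 1: Δl = 2.6/cos0.5° = 2.600 m; N'_1 = 126·cos0.5° = 126.0; c'Δl = 33.54; W sinα = 1.1
Slice 2: Δl = 1.8/cos13.5° = 1.851 m; N'_2 = 209·cos13.5° = 203.2; c'Δl = 23.88; W sinα = 48.8
Slice 3: Δl = 3.0/cos28.6° = 3.417 m; N'_3 = 294·cos28.6° = 258.1; c'Δl = 44.08; W sinα = 140.7
Slice 4: Δl = 2.9/cos51.2° = 4.628 m; N'_4 = 142·cos51.2° = 89.0; c'Δl = 59.70; W sinα = 110.7
Σc'Δl = 161.2 kN/m; ΣN' = 676.3 kN/m; ΣW sinα = 301.3 kN/m
Resisting = 161.2 + 676.3·tan34.1° = 161.2 + 457.9 = 619.1 kN/m
FS = 619.1 / 301.3 = 2.055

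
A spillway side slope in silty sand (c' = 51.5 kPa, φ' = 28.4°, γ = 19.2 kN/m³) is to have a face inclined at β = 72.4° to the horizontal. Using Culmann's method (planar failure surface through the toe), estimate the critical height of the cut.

Culmann's analysis gives the critical failure plane at α_cr = (β + φ')/2 = (72.4 + 28.4)/2 = 50.4°, and the critical height
H_c = (4c'/γ) · sinβ cosφ' / [1 − cos(β − φ')]
    = (4·51.5/19.2) · sin72.4°·cos28.4° / [1 − cos(44.0°)]
    = 10.729 · 0.9532·0.8796 / [1 − 0.7193]
    = 10.729 · 0.8385 / 0.2807
    = 32.05 m

H_c = 32.05 m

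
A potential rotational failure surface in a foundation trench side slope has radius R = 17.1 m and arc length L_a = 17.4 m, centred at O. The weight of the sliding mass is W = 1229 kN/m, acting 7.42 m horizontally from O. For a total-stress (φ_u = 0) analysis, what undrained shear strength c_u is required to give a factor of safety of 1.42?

FS = c_u·L_a·R / (W·d), so c_u = FS·W·d / (L_a·R).
c_u = 1.42·1229·7.42 / (17.40·17.1) = 12949.2 / 297.54 = 43.52 kPa

c_u = 43.5 kPa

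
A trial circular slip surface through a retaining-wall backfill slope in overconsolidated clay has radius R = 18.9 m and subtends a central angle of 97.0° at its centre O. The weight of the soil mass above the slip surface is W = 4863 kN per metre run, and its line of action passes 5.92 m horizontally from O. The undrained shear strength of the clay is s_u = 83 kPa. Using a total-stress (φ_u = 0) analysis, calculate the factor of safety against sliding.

Taking moments about the centre O, the resisting moment is provided by the undrained shear strength acting along the arc:
Arc length L_a = R·θ = 18.9·(97.0°·π/180) = 18.9·1.6930 = 32.00 m
M_R = s_u·L_a·R = 83·32.00·18.9 = 50193.9 kN·m/m
M_D = W·d = 4863·5.92 = 28789.0 kN·m/m
FS = M_R / M_D = 50193.9 / 28789.0 = 1.744

FS = 1.74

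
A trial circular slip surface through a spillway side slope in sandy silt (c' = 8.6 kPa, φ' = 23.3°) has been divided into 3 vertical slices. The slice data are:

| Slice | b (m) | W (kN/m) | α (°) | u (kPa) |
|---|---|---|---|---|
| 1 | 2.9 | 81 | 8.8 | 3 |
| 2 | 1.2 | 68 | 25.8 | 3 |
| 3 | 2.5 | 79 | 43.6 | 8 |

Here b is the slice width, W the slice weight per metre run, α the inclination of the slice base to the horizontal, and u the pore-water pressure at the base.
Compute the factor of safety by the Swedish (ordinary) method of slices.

Ordinary method of slices: FS = Σ[c'·Δl_i + (W_i cosα_i − u_i·Δl_i)·tanφ'] / Σ W_i sinα_i, with Δl_i = b_i / cosα_i.
Slice 1: Δl = 2.9/cos8.8° = 2.935 m; N'_1 = 81·cos8.8° − 3·2.935 = 71.2; c'Δl = 25.24; W sinα = 12.4
Slice 2: Δl = 1.2/cos25.8° = 1.333 m; N'_2 = 68·cos25.8° − 3·1.333 = 57.2; c'Δl = 11.46; W sinα = 29.6
Slice 3: Δl = 2.5/cos43.6° = 3.452 m; N'_3 = 79·cos43.6° − 8·3.452 = 29.6; c'Δl = 29.69; W sinα = 54.5
Σc'Δl = 66.4 kN/m; ΣN' = 158.1 kN/m; ΣW sinα = 96.5 kN/m
Resisting = 66.4 + 158.1·tan23.3° = 66.4 + 68.1 = 134.5 kN/m
FS = 134.5 / 96.5 = 1.394

FS = 1.39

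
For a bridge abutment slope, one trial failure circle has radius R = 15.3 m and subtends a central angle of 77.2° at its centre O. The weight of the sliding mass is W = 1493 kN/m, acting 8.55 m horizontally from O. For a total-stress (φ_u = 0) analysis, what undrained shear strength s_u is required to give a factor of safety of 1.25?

FS = s_u·L_a·R / (W·d), so s_u = FS·W·d / (L_a·R).
Arc length L_a = R·θ = 15.3·(77.2°·π/180) = 15.3·1.3474 = 20.62 m
s_u = 1.25·1493·8.55 / (20.62·15.3) = 15956.4 / 315.41 = 50.59 kPa

s_u = 50.6 kPa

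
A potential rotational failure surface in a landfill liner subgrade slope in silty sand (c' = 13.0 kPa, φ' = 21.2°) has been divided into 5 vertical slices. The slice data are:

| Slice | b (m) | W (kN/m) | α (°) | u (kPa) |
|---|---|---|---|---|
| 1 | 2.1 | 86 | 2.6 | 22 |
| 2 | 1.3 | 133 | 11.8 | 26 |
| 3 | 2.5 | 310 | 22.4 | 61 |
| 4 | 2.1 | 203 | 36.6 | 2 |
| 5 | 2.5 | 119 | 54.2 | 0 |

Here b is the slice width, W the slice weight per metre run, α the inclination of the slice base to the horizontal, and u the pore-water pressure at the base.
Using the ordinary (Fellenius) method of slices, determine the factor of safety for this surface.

FS = 0.97

Ordinary method of slices: FS = Σ[c'·Δl_i + (W_i cosα_i − u_i·Δl_i)·tanφ'] / Σ W_i sinα_i, with Δl_i = b_i / cosα_i.
Slice 1: Δl = 2.1/cos2.6° = 2.102 m; N'_1 = 86·cos2.6° − 22·2.102 = 39.7; c'Δl = 27.33; W sinα = 3.9
Slice 2: Δl = 1.3/cos11.8° = 1.328 m; N'_2 = 133·cos11.8° − 26·1.328 = 95.7; c'Δl = 17.26; W sinα = 27.2
Slice 3: Δl = 2.5/cos22.4° = 2.704 m; N'_3 = 310·cos22.4° − 61·2.704 = 121.7; c'Δl = 35.15; W sinα = 118.1
Slice 4: Δl = 2.1/cos36.6° = 2.616 m; N'_4 = 203·cos36.6° − 2·2.616 = 157.7; c'Δl = 34.01; W sinα = 121.0
Slice 5: Δl = 2.5/cos54.2° = 4.274 m; N'_5 = 119·cos54.2° − 0·4.274 = 69.6; c'Δl = 55.56; W sinα = 96.5
Σc'Δl = 169.3 kN/m; ΣN' = 484.3 kN/m; ΣW sinα = 366.8 kN/m
Resisting = 169.3 + 484.3·tan21.2° = 169.3 + 187.9 = 357.2 kN/m
FS = 357.2 / 366.8 = 0.974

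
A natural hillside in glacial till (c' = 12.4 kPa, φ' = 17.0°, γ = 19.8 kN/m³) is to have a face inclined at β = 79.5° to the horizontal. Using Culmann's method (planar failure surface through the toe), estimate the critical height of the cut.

Culmann's analysis gives the critical failure plane at α_cr = (β + φ')/2 = (79.5 + 17.0)/2 = 48.2°, and the critical height
H_c = (4c'/γ) · sinβ cosφ' / [1 − cos(β − φ')]
    = (4·12.4/19.8) · sin79.5°·cos17.0° / [1 − cos(62.5°)]
    = 2.505 · 0.9833·0.9563 / [1 − 0.4617]
    = 2.505 · 0.9403 / 0.5383
    = 4.38 m

H_c = 4.38 m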